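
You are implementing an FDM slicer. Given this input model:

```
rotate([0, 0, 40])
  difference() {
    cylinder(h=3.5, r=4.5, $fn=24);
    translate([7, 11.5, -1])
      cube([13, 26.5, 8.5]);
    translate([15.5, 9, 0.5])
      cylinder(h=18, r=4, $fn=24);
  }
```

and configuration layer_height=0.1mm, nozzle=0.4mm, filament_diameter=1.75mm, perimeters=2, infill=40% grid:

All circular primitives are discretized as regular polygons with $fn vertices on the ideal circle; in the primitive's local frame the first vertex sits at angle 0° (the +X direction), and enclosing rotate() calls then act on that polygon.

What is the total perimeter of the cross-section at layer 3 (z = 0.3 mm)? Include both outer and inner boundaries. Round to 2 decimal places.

At z = 0.3 mm: the r=4.5 cylinder contributes a regular 24-gon of circumradius 4.5 (perimeter = 2·24·4.500·sin(180°/24) = 28.19 mm); the 13×26.5 cube at (7, 11.5) contributes its full rectangle (perimeter 79.00 mm); the cylinder at (15.5, 9) does not reach this height (z outside [0.5, 18.5]); Taking the first minus the rest: starting from the r=4.5 cylinder, the 13×26.5 cube at (7, 11.5) misses the remaining region (no effect) — boundary = 28.19 mm; (whole slice rotated 40° about Z — lengths, areas and connectivity unchanged). Overall, the cross-section is a single solid region. Total boundary length (outer) = 28.19 mm.

28.19 mm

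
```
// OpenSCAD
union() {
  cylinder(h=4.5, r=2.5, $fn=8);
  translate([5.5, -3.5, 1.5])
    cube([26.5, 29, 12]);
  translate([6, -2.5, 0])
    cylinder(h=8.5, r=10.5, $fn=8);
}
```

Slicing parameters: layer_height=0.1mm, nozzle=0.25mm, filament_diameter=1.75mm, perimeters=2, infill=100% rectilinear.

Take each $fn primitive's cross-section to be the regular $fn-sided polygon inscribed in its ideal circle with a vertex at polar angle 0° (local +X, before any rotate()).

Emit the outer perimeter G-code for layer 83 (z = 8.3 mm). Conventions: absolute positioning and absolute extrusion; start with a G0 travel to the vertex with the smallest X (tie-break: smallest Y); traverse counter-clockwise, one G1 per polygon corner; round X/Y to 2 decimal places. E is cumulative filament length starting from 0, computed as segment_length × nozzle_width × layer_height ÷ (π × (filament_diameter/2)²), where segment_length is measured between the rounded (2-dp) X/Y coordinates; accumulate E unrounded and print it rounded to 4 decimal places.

G0 X-4.50 Y-2.50 Z8.30
G1 X-1.42 Y-9.92 E0.0835
G1 X6.00 Y-13.00 E0.1670
G1 X13.42 Y-9.92 E0.2505
G1 X16.09 Y-3.50 E0.3228
G1 X32.00 Y-3.50 E0.4881
G1 X32.00 Y25.50 E0.7896
G1 X5.50 Y25.50 E1.0650
G1 X5.50 Y7.79 E1.2491
G1 X-1.42 Y4.92 E1.3269
G1 X-4.50 Y-2.50 E1.4104

At z = 8.3 mm: the cylinder is absent (z outside [0, 4.5]); the cube at (5.5, -3.5) is present — its section is the full 26.5×29 rectangle; the r=10.5 cylinder at (6, -2.5) contributes a regular 8-gon of circumradius 10.5; Taking the union: the regions partially overlap (shared area 93.95 mm²), so overlapping operands fuse into one piece — 1 connected region. The outline is a single polygon with 10 vertices. Extrusion per mm of travel: 0.25 × 0.1 / (π × 0.875²) = 0.010394. Accumulating E over each segment gives final E = 1.4104.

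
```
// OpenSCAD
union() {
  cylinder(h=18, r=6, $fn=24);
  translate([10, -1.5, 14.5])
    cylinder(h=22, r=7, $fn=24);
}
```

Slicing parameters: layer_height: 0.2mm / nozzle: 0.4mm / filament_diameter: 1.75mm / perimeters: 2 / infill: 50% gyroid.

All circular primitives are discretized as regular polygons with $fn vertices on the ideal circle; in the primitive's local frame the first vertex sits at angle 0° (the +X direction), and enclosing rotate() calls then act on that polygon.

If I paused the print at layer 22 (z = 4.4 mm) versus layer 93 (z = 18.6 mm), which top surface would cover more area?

layer 93 (z = 18.6 mm)

Layer 22 (z = 4.4): the r=6 cylinder gives a regular 24-gon of circumradius 6 (constant along its height) (area = (24/2)·6.000²·sin(360°/24) = 111.81 mm²); the cylinder at (10, -1.5) does not reach this height (z outside [14.5, 36.5]); Taking the union: only the r=6 cylinder is present, so the union is just that shape — area = 111.81 mm². So its area = 111.81 mm². Layer 93 (z = 18.6): the cylinder is absent (z outside [0, 18]); the r=7 cylinder at (10, -1.5) gives a regular 24-gon of circumradius 7 (constant along its height) (area = (24/2)·7.000²·sin(360°/24) = 152.19 mm²); Taking the union: only the r=7 cylinder at (10, -1.5) is present, so the union is just that shape — area = 152.19 mm². So its area = 152.19 mm². Layer 93 is larger (152.19 vs 111.81 mm²).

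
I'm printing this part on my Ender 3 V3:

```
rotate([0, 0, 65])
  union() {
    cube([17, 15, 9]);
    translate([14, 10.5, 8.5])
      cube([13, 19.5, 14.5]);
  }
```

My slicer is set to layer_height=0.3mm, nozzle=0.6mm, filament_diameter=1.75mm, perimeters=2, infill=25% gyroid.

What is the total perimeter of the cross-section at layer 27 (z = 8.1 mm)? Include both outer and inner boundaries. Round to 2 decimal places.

At z = 8.1 mm: the cube (footprint 17×15) is included at this height (perimeter 64.00 mm); the cube at (14, 10.5) is absent (z outside [8.5, 23]); Taking the union: only the 17×15 cube is present, so the union is just that shape — boundary = 64.00 mm; (rotated 65° about Z; rotation is an isometry so areas/perimeters/island counts are preserved). Overall, the cross-section is a single solid region. Total boundary length (outer) = 64.00 mm.

64.00 mm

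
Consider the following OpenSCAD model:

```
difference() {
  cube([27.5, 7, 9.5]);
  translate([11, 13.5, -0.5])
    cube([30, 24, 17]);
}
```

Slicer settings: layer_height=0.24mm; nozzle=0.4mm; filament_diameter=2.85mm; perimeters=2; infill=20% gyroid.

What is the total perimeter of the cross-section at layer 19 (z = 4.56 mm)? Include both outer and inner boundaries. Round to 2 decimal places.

69.00 mm

At z = 4.56 mm: the cube (footprint 27.5×7) is included at this height (perimeter 69.00 mm); the 30×24 cube at (11, 13.5) contributes its full rectangle (perimeter 108.00 mm); Taking the first minus the rest: starting from the 27.5×7 cube, the 30×24 cube at (11, 13.5) misses the remaining region (no effect) — boundary = 69.00 mm. Overall, the cross-section is a single solid region. Total boundary length (outer) = 69.00 mm.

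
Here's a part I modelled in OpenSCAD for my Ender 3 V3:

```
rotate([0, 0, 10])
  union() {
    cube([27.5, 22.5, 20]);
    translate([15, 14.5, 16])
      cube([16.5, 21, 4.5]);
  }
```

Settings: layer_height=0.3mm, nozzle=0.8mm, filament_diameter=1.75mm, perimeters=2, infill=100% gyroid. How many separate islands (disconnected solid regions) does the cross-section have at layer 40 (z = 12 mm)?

1

At z = 12 mm: the cube (footprint 27.5×22.5) is included at this height; the cube at (15, 14.5) does not reach this height (z outside [16, 20.5]); Merging all regions: only the 27.5×22.5 cube is present, so the union is just that shape — 1 connected region; (whole slice rotated 10° about Z — lengths, areas and connectivity unchanged). Overall, the cross-section is a single solid region. Island count = 1.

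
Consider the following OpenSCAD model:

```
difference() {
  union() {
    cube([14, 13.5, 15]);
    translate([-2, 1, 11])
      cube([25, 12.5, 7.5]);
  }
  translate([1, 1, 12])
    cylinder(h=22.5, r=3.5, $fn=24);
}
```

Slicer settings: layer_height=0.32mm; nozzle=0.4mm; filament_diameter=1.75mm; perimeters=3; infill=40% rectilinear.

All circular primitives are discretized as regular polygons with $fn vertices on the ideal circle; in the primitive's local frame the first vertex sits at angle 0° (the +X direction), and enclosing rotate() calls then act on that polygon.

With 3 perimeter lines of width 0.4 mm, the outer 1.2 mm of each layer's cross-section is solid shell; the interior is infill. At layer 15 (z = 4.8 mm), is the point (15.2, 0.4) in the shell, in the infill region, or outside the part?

outside

At z = 4.8 mm: the 14×13.5 cube contributes its full rectangle; the cube at (-2, 1) is not intersected at this z (z outside [11, 18.5]); Taking the union: only the 14×13.5 cube is present, so the union is just that shape — 1 connected region; the cylinder at (1, 1) does not reach this height (z outside [12, 34.5]); Taking the first minus the rest: none of the subtracted shapes is present at this height, so the result so far is unchanged — 1 connected region. Overall, the cross-section is a single solid region. The nearest boundary edge runs (14.00, 0.00)→(14.00, 13.50); distance from the point to it = 1.20 mm. The point is not inside any of the regions above, so it lies outside the cross-section (1.20 mm from the nearest boundary).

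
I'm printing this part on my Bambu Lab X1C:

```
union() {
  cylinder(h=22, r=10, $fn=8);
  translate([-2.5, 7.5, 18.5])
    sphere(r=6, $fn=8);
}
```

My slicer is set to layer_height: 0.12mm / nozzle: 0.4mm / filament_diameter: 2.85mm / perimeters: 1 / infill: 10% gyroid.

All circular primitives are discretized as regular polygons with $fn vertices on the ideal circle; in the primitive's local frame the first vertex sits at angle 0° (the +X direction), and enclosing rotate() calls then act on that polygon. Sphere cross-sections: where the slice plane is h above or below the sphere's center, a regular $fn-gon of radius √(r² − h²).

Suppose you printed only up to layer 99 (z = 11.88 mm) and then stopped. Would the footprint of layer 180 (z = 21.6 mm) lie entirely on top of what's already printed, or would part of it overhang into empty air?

part overhangs

Compare the two slices. At z = 11.88: the r=10 cylinder gives a regular 8-gon of circumradius 10 (constant along its height) (area = (8/2)·10.000²·sin(360°/8) = 282.84 mm²); the sphere at (-2.5, 7.5) does not reach this height (|z−center|=6.620 > r=6); Merging all regions: only the r=10 cylinder is present, so the union is just that shape — area = 282.84 mm². At z = 21.6: the cylinder: section is a regular 8-gon, circumradius r=10 (area = (8/2)·10.000²·sin(360°/8) = 282.84 mm²); the sphere at (-2.5, 7.5): section is a regular 8-gon, circumradius = √(r²−h²) = √(6²−3.1²) = 5.137 (area = (8/2)·5.137²·sin(360°/8) = 74.64 mm²); Merging all regions: the regions partially overlap — summed areas 357.48 mm² minus the doubly-counted overlap 49.00 mm² gives 308.48 mm² — area = 308.48 mm². Checking containment: at z = 21.6 the cross-section extends beyond the z = 11.88 cross-section by about 25.64 mm².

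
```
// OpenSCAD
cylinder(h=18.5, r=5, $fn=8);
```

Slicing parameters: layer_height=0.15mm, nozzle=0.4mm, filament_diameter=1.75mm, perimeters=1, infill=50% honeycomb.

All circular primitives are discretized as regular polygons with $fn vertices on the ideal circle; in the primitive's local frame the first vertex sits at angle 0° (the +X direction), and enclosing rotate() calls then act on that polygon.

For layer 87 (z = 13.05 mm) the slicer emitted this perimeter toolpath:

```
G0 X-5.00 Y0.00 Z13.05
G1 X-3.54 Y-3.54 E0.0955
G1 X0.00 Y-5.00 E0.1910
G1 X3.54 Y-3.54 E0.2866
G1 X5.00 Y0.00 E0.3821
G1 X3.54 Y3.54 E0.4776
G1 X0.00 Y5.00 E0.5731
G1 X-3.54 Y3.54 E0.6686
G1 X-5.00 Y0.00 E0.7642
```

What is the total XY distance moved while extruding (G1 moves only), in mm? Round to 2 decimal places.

Sum the Euclidean lengths of each G1 segment: total = 30.63 mm.

30.63 mm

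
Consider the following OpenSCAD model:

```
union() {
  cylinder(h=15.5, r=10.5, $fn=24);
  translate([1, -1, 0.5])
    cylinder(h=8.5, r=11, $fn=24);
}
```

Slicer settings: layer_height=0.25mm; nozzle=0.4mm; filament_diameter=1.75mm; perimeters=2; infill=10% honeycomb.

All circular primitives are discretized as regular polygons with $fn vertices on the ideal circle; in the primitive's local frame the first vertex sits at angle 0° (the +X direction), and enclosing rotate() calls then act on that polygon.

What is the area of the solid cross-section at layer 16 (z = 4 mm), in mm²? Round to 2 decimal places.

391.21 mm²

At z = 4 mm: the r=10.5 cylinder contributes a regular 24-gon of circumradius 10.5 (area = (24/2)·10.500²·sin(360°/24) = 342.42 mm²); the r=11 cylinder at (1, -1) contributes a regular 24-gon of circumradius 11 (area = (24/2)·11.000²·sin(360°/24) = 375.81 mm²); Merging all regions: the regions partially overlap — summed areas 718.22 mm² minus the doubly-counted overlap 327.01 mm² gives 391.21 mm² — area = 391.21 mm². Overall, the cross-section is a single solid region. Net area = 391.21 mm².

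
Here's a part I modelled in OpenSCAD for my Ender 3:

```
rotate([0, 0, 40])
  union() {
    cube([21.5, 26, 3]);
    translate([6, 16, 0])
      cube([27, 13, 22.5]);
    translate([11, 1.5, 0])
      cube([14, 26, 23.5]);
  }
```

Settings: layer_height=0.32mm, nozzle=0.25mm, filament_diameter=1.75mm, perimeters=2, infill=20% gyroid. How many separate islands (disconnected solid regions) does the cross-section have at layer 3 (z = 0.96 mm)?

1

At z = 0.96 mm: the cube is present — its section is the full 21.5×26 rectangle; the cube at (6, 16) is present — its section is the full 27×13 rectangle; the cube at (11, 1.5) is present — its section is the full 14×26 rectangle; Merging all regions: the regions partially overlap (shared area 468.25 mm²), so overlapping operands fuse into one piece — 1 connected region; (rotated 40° about Z; rotation is an isometry so areas/perimeters/island counts are preserved). Overall, the cross-section is a single solid region. Island count = 1.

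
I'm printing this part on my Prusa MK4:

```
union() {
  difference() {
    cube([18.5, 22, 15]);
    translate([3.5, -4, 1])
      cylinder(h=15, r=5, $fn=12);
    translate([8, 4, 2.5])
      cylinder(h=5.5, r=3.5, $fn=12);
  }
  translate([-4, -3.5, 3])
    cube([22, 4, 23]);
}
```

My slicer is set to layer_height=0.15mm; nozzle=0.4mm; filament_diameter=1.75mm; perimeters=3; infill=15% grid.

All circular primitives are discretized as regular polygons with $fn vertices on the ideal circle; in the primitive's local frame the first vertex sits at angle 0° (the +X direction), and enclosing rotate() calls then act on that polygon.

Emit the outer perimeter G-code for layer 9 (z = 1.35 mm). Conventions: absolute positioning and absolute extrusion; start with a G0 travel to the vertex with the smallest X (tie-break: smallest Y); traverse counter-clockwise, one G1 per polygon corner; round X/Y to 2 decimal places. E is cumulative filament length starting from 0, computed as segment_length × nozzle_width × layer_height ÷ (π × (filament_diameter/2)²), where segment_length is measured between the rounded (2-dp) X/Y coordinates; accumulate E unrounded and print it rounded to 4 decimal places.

G0 X0.00 Y0.00 Z1.35
G1 X0.67 Y0.00 E0.0167
G1 X1.00 Y0.33 E0.0284
G1 X3.50 Y1.00 E0.0929
G1 X6.00 Y0.33 E0.1575
G1 X6.33 Y0.00 E0.1691
G1 X18.50 Y0.00 E0.4727
G1 X18.50 Y22.00 E1.0215
G1 X0.00 Y22.00 E1.4830
G1 X0.00 Y0.00 E2.0318

At z = 1.35 mm: the 18.5×22 cube contributes its full rectangle; the r=5 cylinder at (3.5, -4) contributes a regular 12-gon of circumradius 5; the cylinder at (8, 4) is absent (z outside [2.5, 8]); Subtracting the remaining from the first: starting from the 18.5×22 cube, the r=5 cylinder at (3.5, -4) partially overlaps it — only the 3.43 mm² overlap (of its 75.00 mm²) is removed, clipping the outline — 1 connected region; the cube at (-4, -3.5) is absent (z outside [3, 26]); Taking the union: only that combined region is present, so the union is just that shape — 1 connected region. The outline is a single polygon with 9 vertices. Extrusion per mm of travel: 0.4 × 0.15 / (π × 0.875²) = 0.024945. Accumulating E over each segment gives final E = 2.0318.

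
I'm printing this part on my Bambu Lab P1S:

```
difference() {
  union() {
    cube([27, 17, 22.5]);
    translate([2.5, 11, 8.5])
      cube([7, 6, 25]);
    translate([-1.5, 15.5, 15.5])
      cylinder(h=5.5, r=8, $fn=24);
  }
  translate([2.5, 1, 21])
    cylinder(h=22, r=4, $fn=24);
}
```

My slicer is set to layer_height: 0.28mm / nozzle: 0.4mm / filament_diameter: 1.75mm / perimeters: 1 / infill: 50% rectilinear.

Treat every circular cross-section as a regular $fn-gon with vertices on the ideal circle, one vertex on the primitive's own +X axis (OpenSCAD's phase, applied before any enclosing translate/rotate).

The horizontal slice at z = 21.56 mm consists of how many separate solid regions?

1

At z = 21.56 mm: the 27×17 cube contributes its full rectangle; the cube at (2.5, 11) is present — its section is the full 7×6 rectangle; the cylinder at (-1.5, 15.5) is not intersected at this z (z outside [15.5, 21]); Combining (union): the 7×6 cube at (2.5, 11) lies entirely inside the 27×17 cube, so the union is just the 27×17 cube — 1 connected region; the r=4 cylinder at (2.5, 1) gives a regular 24-gon of circumradius 4 (constant along its height); Taking the first minus the rest: starting from that combined region, the r=4 cylinder at (2.5, 1) partially overlaps it — only the 28.10 mm² overlap (of its 49.69 mm²) is removed, clipping the outline — 1 connected region. The result has 1 disconnected region.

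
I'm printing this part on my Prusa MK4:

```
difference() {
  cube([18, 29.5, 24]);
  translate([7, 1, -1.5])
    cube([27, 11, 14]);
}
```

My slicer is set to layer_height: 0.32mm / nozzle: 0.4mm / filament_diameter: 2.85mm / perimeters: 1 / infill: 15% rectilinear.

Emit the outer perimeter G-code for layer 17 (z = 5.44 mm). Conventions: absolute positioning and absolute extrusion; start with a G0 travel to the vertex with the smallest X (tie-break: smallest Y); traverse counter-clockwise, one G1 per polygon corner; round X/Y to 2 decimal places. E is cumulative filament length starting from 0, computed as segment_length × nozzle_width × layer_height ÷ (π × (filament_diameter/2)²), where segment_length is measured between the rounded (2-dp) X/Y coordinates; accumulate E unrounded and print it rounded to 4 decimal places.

G0 X0.00 Y0.00 Z5.44
G1 X18.00 Y0.00 E0.3612
G1 X18.00 Y1.00 E0.3812
G1 X7.00 Y1.00 E0.6019
G1 X7.00 Y12.00 E0.8226
G1 X18.00 Y12.00 E1.0434
G1 X18.00 Y29.50 E1.3945
G1 X0.00 Y29.50 E1.7557
G1 X0.00 Y0.00 E2.3476

At z = 5.44 mm: the cube (footprint 18×29.5) is included at this height; the cube at (7, 1) is present — its section is the full 27×11 rectangle; Taking the first minus the rest: starting from the 18×29.5 cube, the 27×11 cube at (7, 1) partially overlaps it — only the 121.00 mm² overlap (of its 297.00 mm²) is removed, clipping the outline — 1 connected region. The outline is a single polygon with 8 vertices. Extrusion per mm of travel: 0.4 × 0.32 / (π × 1.425²) = 0.020065. Accumulating E over each segment gives final E = 2.3476.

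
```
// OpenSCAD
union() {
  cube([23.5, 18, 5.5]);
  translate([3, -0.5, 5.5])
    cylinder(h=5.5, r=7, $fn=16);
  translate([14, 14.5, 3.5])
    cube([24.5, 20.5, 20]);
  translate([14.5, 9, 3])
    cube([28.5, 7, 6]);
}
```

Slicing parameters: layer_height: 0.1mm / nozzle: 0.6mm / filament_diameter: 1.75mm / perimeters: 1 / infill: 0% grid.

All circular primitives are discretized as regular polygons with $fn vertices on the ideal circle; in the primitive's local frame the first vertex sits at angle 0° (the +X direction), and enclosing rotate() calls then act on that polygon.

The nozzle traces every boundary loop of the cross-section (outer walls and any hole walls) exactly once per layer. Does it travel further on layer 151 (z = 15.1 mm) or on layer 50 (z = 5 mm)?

Layer 151 (z = 15.1): the cube is not intersected at this z (z outside [0, 5.5]); the cylinder at (3, -0.5) is not intersected at this z (z outside [5.5, 11]); the 24.5×20.5 cube at (14, 14.5) contributes its full rectangle (perimeter 90.00 mm); the cube at (14.5, 9) is absent (z outside [3, 9]); Taking the union: only the 24.5×20.5 cube at (14, 14.5) is present, so the union is just that shape — boundary = 90.00 mm. So its perimeter = 90.00 mm. Layer 50 (z = 5): the cube (footprint 23.5×18) is included at this height (perimeter 83.00 mm); the cylinder at (3, -0.5) is absent (z outside [5.5, 11]); the 24.5×20.5 cube at (14, 14.5) contributes its full rectangle (perimeter 90.00 mm); the 28.5×7 cube at (14.5, 9) contributes its full rectangle (perimeter 71.00 mm); Merging all regions: the regions partially overlap (shared area 118.75 mm²), so the edge portions inside another operand are dropped and the merged outline is re-measured after clipping — boundary = 156.00 mm. So its perimeter = 156.00 mm. Layer 50 is larger (156.00 vs 90.00 mm).

layer 50 (z = 5 mm)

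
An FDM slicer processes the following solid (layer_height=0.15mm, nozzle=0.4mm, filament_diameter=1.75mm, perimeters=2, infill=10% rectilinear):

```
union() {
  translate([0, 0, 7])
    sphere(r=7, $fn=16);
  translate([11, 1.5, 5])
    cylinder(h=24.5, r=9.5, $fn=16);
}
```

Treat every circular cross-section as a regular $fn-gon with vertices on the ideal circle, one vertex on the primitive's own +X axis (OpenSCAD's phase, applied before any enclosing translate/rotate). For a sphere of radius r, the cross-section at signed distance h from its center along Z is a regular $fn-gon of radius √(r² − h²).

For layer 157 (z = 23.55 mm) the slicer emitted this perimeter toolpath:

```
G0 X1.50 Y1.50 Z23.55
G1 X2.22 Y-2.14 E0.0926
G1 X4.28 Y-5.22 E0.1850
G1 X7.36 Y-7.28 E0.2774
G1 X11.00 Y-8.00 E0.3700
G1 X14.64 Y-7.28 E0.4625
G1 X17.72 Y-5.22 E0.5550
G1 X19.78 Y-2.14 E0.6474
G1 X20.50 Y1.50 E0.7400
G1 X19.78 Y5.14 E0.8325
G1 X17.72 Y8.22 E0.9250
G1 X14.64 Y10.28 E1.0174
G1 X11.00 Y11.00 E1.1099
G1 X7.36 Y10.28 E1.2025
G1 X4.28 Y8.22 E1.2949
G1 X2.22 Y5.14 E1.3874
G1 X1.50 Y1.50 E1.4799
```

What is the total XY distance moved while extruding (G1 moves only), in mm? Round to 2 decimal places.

Sum the Euclidean lengths of each G1 segment: total = 59.33 mm.

59.33 mm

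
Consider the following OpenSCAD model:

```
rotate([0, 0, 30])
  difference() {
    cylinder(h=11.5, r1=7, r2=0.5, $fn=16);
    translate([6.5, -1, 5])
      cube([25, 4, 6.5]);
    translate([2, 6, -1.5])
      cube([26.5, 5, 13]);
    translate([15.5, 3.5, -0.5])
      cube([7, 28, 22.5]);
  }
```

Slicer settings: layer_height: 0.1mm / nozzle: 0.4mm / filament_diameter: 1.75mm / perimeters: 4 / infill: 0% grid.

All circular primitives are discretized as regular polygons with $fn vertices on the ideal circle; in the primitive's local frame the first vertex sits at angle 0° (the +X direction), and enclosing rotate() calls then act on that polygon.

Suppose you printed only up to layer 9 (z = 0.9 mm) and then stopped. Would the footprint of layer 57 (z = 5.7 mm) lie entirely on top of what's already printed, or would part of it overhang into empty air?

Compare the two slices. At z = 0.9: the cone (r1=7→r2=0.5) has section circumradius 6.491 here — a regular 16-gon (area = (16/2)·6.491²·sin(360°/16) = 129.00 mm²); the cube at (6.5, -1) is not intersected at this z (z outside [5, 11.5]); the cube at (2, 6) is present — its section is the full 26.5×5 rectangle (area 132.50 mm²); the cube at (15.5, 3.5) is present — its section is the full 7×28 rectangle (area 196.00 mm²); Taking the first minus the rest: starting from the cone (129.00 mm²), the 26.5×5 cube at (2, 6) partially overlaps it — only the 0.02 mm² overlap (of its 132.50 mm²) is removed, clipping the outline; the 7×28 cube at (15.5, 3.5) misses the remaining region (no effect) — area = 128.98 mm²; (whole slice rotated 30° about Z — lengths, areas and connectivity unchanged). At z = 5.7: the cone (r1=7→r2=0.5) has section circumradius 3.778 here — a regular 16-gon (area = (16/2)·3.778²·sin(360°/16) = 43.70 mm²); the cube at (6.5, -1) is present — its section is the full 25×4 rectangle (area 100.00 mm²); the cube at (2, 6) (footprint 26.5×5) is included at this height (area 132.50 mm²); the cube at (15.5, 3.5) (footprint 7×28) is included at this height (area 196.00 mm²); After the difference (first − rest): starting from the cone (43.70 mm²), the 25×4 cube at (6.5, -1) misses the remaining region (no effect); the 26.5×5 cube at (2, 6) misses the remaining region (no effect); the 7×28 cube at (15.5, 3.5) misses the remaining region (no effect) — area = 43.70 mm²; (rotated 30° about Z; rotation is an isometry so areas/perimeters/island counts are preserved). Checking containment: the cross-section at z = 5.7 is a subset of the cross-section at z = 0.9.

entirely on top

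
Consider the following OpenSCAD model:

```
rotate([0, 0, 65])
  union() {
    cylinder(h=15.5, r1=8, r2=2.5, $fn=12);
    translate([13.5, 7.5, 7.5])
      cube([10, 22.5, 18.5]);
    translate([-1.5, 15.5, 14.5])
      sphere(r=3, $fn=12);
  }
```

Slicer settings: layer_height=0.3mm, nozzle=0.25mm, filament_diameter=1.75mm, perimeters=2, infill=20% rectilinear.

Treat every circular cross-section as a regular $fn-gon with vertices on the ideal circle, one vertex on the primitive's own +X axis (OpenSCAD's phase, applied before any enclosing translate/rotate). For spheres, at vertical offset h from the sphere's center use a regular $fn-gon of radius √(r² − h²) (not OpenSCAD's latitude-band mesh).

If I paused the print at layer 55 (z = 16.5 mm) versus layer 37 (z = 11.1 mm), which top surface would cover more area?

layer 37 (z = 11.1 mm)

Layer 55 (z = 16.5): the cone does not reach this height (z outside [0, 15.5]); the cube at (13.5, 7.5) is present — its section is the full 10×22.5 rectangle (area 225.00 mm²); the r=3 sphere at (-1.5, 15.5) contributes a regular 12-gon of circumradius √(3²−2²) = 2.236 (area = (12/2)·2.236²·sin(360°/12) = 15.00 mm²); Taking the union: the 2 present regions are separate (no shared area or edge), so areas and boundary lengths simply add and each stays a separate island — area = 240.00 mm²; (rotated 65° about Z; rotation is an isometry so areas/perimeters/island counts are preserved). So its area = 240.00 mm². Layer 37 (z = 11.1): the cone contributes a regular 12-gon of circumradius 4.061 (interpolated between r1=8 and r2=2.5 at t=0.716) (area = (12/2)·4.061²·sin(360°/12) = 49.48 mm²); the 10×22.5 cube at (13.5, 7.5) contributes its full rectangle (area 225.00 mm²); the sphere at (-1.5, 15.5) is not intersected at this z (|z−center|=3.400 > r=3); Taking the union: the 2 present regions are separate (no shared area or edge), so areas and boundary lengths simply add and each stays a separate island — area = 274.48 mm²; (rotated 65° about Z; rotation is an isometry so areas/perimeters/island counts are preserved). So its area = 274.48 mm². Layer 37 is larger (274.48 vs 240.00 mm²).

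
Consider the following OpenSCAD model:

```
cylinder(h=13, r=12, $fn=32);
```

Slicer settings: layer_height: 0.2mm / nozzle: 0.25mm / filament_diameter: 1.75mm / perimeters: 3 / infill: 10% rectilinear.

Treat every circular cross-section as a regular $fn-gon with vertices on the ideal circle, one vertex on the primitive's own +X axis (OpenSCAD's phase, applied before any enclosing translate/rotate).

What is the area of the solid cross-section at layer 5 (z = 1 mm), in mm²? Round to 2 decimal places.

At z = 1 mm: the cylinder: section is a regular 32-gon, circumradius r=12 (area = (32/2)·12.000²·sin(360°/32) = 449.49 mm²). Overall, the cross-section is a single solid region. Net area = 449.49 mm².

449.49 mm²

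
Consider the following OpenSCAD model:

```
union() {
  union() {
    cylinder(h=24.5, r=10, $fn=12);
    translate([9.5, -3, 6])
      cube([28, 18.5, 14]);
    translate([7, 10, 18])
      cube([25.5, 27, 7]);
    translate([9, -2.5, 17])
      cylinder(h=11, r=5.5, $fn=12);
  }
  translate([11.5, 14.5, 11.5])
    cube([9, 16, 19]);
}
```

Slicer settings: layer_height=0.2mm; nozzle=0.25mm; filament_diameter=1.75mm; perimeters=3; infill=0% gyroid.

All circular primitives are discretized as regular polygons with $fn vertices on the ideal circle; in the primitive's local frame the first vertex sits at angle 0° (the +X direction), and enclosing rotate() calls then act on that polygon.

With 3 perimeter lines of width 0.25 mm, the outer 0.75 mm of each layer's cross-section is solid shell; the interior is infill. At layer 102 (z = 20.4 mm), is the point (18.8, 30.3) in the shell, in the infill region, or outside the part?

At z = 20.4 mm: the r=10 cylinder gives a regular 12-gon of circumradius 10 (constant along its height); the cube at (9.5, -3) is absent (z outside [6, 20]); the cube at (7, 10) is present — its section is the full 25.5×27 rectangle; the cylinder at (9, -2.5): section is a regular 12-gon, circumradius r=5.5; Taking the union: the regions partially overlap (shared area 44.47 mm²), so overlapping operands fuse into one piece — 2 connected regions; the 9×16 cube at (11.5, 14.5) contributes its full rectangle; Merging all regions: the 9×16 cube at (11.5, 14.5) lies entirely inside the result so far, so the union is just the result so far — 2 connected regions. Overall, the cross-section has 2 separate islands. The nearest boundary edge runs (7.00, 37.00)→(32.50, 37.00); distance from the point to it = 6.70 mm. (Shell/infill is judged within the island containing the point — the largest one.) The point is inside the cross-section and 6.70 mm from the nearest boundary — more than the 0.75 mm shell width (3 × 0.25), so it's in the infill interior.

infill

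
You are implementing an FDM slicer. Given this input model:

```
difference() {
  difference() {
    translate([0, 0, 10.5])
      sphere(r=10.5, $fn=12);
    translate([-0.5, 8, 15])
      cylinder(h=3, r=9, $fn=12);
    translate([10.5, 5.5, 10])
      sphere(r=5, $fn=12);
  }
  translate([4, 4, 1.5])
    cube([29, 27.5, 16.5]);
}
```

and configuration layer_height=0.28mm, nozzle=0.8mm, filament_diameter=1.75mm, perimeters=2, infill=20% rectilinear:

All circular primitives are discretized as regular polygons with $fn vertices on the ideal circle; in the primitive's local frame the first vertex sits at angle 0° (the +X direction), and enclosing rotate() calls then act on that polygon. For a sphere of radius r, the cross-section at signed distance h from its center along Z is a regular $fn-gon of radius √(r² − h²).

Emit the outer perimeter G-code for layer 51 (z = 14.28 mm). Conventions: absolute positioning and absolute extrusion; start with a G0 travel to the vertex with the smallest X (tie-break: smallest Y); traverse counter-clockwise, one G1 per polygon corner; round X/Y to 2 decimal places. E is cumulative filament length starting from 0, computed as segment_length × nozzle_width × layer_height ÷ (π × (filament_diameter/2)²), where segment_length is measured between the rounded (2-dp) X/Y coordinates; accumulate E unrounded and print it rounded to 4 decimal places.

At z = 14.28 mm: the sphere: section is a regular 12-gon, circumradius = √(r²−h²) = √(10.5²−3.78²) = 9.796; the cylinder at (-0.5, 8) does not reach this height (z outside [15, 18]); the sphere at (10.5, 5.5): section is a regular 12-gon, circumradius = √(r²−h²) = √(5²−4.28²) = 2.585; Subtracting the remaining from the first: starting from the r=10.5 sphere, the r=5 sphere at (10.5, 5.5) partially overlaps it — only the 0.51 mm² overlap (of its 20.04 mm²) is removed, clipping the outline — 1 connected region; the 29×27.5 cube at (4, 4) contributes its full rectangle; Subtracting the remaining from the first: starting from the result so far, the 29×27.5 cube at (4, 4) partially overlaps it — only the 13.43 mm² overlap (of its 797.50 mm²) is removed, clipping the outline — 1 connected region. The outline is a single polygon with 14 vertices. Extrusion per mm of travel: 0.8 × 0.28 / (π × 0.875²) = 0.093128. Accumulating E over each segment gives final E = 5.8898.

G0 X-9.80 Y0.00 Z14.28
G1 X-8.48 Y-4.90 E0.4726
G1 X-4.90 Y-8.48 E0.9441
G1 X0.00 Y-9.80 E1.4167
G1 X4.90 Y-8.48 E1.8893
G1 X8.48 Y-4.90 E2.3608
G1 X9.80 Y0.00 E2.8334
G1 X8.82 Y3.65 E3.1853
G1 X8.47 Y4.00 E3.2314
G1 X4.00 Y4.00 E3.6477
G1 X4.00 Y8.72 E4.0873
G1 X0.00 Y9.80 E4.4731
G1 X-4.90 Y8.48 E4.9457
G1 X-8.48 Y4.90 E5.4172
G1 X-9.80 Y0.00 E5.8898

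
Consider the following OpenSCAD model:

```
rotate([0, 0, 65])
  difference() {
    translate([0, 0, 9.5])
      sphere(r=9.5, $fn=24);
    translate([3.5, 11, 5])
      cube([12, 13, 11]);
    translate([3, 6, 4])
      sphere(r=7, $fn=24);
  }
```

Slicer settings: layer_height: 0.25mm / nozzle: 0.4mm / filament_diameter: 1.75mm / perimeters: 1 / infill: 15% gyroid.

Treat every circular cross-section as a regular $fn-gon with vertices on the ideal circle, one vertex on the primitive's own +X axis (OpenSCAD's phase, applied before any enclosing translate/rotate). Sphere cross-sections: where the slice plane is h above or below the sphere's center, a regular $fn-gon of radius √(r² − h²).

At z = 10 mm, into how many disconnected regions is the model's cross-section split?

At z = 10 mm: the sphere: section is a regular 24-gon, circumradius = √(r²−h²) = √(9.5²−0.5²) = 9.487; the 12×13 cube at (3.5, 11) contributes its full rectangle; the r=7 sphere at (3, 6) contributes a regular 24-gon of circumradius √(7²−6²) = 3.606; Subtracting the remaining from the first: starting from the r=9.5 sphere, the 12×13 cube at (3.5, 11) misses the remaining region (no effect); the r=7 sphere at (3, 6) partially overlaps it — only the 37.05 mm² overlap (of its 40.38 mm²) is removed, clipping the outline — 1 connected region; (rotated 65° about Z; rotation is an isometry so areas/perimeters/island counts are preserved). The result has 1 disconnected region.

1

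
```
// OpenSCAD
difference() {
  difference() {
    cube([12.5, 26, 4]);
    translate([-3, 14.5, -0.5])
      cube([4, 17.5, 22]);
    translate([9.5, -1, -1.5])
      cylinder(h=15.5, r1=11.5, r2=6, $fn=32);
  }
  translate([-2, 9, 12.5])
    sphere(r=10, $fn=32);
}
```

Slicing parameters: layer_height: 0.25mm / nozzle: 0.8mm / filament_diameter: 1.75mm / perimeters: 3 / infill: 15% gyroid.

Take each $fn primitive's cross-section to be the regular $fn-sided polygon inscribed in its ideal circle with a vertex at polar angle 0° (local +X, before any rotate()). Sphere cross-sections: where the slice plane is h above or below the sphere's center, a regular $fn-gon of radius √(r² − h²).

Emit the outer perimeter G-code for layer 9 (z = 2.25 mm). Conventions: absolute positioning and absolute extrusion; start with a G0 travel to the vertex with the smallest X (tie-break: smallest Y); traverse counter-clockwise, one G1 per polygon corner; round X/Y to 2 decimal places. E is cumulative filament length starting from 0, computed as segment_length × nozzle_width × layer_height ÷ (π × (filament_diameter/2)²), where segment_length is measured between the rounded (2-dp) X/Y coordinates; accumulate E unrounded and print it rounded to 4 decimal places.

G0 X0.00 Y2.55 Z2.25
G1 X0.10 Y2.89 E0.0295
G1 X1.04 Y4.65 E0.1954
G1 X2.31 Y6.19 E0.3614
G1 X3.85 Y7.46 E0.5273
G1 X5.61 Y8.40 E0.6932
G1 X7.52 Y8.97 E0.8590
G1 X9.50 Y9.17 E1.0245
G1 X11.48 Y8.97 E1.1899
G1 X12.50 Y8.67 E1.2783
G1 X12.50 Y26.00 E2.7193
G1 X1.00 Y26.00 E3.6756
G1 X1.00 Y14.50 E4.6318
G1 X0.00 Y14.50 E4.7149
G1 X0.00 Y2.55 E5.7086

At z = 2.25 mm: the 12.5×26 cube contributes its full rectangle; the 4×17.5 cube at (-3, 14.5) contributes its full rectangle; the cone at (9.5, -1) (r1=11.5→r2=6) has section circumradius 10.169 here — a regular 32-gon; After the difference (first − rest): starting from the 12.5×26 cube, the 4×17.5 cube at (-3, 14.5) partially overlaps it — only the 11.50 mm² overlap (of its 70.00 mm²) is removed, clipping the outline; the cone at (9.5, -1) partially overlaps it — only the 96.66 mm² overlap (of its 322.81 mm²) is removed, clipping the outline — 1 connected region; the sphere at (-2, 9) does not reach this height (|z−center|=10.250 > r=10); Taking the first minus the rest: none of the subtracted shapes is present at this height, so the result so far is unchanged — 1 connected region. The outline is a single polygon with 14 vertices. Extrusion per mm of travel: 0.8 × 0.25 / (π × 0.875²) = 0.083150. Accumulating E over each segment gives final E = 5.7086.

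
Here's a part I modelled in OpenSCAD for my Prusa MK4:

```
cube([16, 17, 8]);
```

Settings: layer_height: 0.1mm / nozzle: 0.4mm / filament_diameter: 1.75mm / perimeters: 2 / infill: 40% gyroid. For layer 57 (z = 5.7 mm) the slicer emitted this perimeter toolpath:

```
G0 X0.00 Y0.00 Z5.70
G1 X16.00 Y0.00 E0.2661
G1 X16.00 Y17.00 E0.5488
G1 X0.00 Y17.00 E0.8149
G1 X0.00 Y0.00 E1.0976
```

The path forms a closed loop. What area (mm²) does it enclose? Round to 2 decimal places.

272.00 mm²

Apply the shoelace formula to the sequence of (X, Y) vertices; enclosed area = 272.00 mm².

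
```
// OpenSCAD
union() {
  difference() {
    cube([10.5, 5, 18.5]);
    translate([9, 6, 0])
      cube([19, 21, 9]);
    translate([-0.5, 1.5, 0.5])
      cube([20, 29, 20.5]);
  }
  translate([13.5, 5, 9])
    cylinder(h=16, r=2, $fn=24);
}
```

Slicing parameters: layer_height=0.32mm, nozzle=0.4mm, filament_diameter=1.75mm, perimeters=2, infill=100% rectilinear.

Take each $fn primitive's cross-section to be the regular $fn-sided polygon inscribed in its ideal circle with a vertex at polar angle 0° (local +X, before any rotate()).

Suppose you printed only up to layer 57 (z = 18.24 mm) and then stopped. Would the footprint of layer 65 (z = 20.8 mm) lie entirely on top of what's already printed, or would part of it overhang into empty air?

entirely on top

Compare the two slices. At z = 18.24: the 10.5×5 cube contributes its full rectangle (area 52.50 mm²); the cube at (9, 6) is not intersected at this z (z outside [0, 9]); the 20×29 cube at (-0.5, 1.5) contributes its full rectangle (area 580.00 mm²); After the difference (first − rest): starting from the 10.5×5 cube (52.50 mm²), the 20×29 cube at (-0.5, 1.5) partially overlaps it — only the 36.75 mm² overlap (of its 580.00 mm²) is removed, clipping the outline — area = 15.75 mm²; the cylinder at (13.5, 5): section is a regular 24-gon, circumradius r=2 (area = (24/2)·2.000²·sin(360°/24) = 12.42 mm²); Merging all regions: the 2 present regions are separate (no shared area or edge), so areas and boundary lengths simply add and each stays a separate island — area = 28.17 mm². At z = 20.8: the cube is not intersected at this z (z outside [0, 18.5]); the cube at (9, 6) is absent (z outside [0, 9]); the cube at (-0.5, 1.5) (footprint 20×29) is included at this height (area 580.00 mm²); Subtracting the remaining from the first: the first operand is absent here, so nothing remains; the r=2 cylinder at (13.5, 5) gives a regular 24-gon of circumradius 2 (constant along its height) (area = (24/2)·2.000²·sin(360°/24) = 12.42 mm²); Combining (union): only the r=2 cylinder at (13.5, 5) is present, so the union is just that shape — area = 12.42 mm². Checking containment: the cross-section at z = 20.8 is a subset of the cross-section at z = 18.24.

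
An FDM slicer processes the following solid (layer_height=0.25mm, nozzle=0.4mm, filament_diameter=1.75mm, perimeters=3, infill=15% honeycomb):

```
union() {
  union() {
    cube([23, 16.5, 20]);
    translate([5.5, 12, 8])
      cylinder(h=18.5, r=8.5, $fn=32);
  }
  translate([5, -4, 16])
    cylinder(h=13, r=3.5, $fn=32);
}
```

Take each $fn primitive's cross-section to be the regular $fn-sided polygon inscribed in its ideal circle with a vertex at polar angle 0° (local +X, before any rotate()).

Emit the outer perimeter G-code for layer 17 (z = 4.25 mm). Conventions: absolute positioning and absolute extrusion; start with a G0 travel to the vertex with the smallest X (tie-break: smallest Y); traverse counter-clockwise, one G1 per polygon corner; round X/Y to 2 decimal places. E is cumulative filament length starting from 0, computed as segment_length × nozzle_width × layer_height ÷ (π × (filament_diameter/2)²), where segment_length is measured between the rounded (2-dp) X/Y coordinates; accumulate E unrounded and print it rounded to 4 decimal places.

G0 X0.00 Y0.00 Z4.25
G1 X23.00 Y0.00 E0.9562
G1 X23.00 Y16.50 E1.6422
G1 X0.00 Y16.50 E2.5984
G1 X0.00 Y0.00 E3.2844

At z = 4.25 mm: the cube is present — its section is the full 23×16.5 rectangle; the cylinder at (5.5, 12) is absent (z outside [8, 26.5]); Taking the union: only the 23×16.5 cube is present, so the union is just that shape — 1 connected region; the cylinder at (5, -4) is not intersected at this z (z outside [16, 29]); Merging all regions: only that combined region is present, so the union is just that shape — 1 connected region. The outline is a single polygon with 4 vertices. Extrusion per mm of travel: 0.4 × 0.25 / (π × 0.875²) = 0.041575. Accumulating E over each segment gives final E = 3.2844.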